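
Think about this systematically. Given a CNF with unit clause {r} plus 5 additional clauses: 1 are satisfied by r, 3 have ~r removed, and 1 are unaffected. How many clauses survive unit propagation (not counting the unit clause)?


Satisfied (removed): 1
Shortened (remain): 3
Unchanged (remain): 1
Remaining = 3 + 1 = 4

4


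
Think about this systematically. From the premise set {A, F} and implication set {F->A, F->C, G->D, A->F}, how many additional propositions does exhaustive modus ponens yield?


Initial facts: {A, F}
Apply modus ponens to closure:
  F and F->C  =>  C
Final known: {A, C, F}
New propositions: {C}
Count = 1

1


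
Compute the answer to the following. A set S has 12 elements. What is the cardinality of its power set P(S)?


The power set of a set with n elements has 2^n elements.
|P(S)| = 2^12 = 4096

4096


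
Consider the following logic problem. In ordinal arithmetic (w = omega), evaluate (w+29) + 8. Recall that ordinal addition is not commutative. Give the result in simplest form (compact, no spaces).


Compute (w+29) + 8.
Ordinal + is associative but NOT commutative; for finite n>0, n + w = w but w + n stays w+n.
By associativity: (w+29) + 8 = w + (29+8) = w+37.
Result = w+37

w+37


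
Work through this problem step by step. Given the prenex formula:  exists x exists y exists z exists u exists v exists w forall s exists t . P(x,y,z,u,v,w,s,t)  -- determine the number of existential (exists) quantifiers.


Quantifier prefix: exists x exists y exists z exists u exists v exists w forall s exists t
Mark each quantifier type:
  E E E E E E U E
Universal count = 1, Existential count = 7
Asked for existential (exists) quantifiers: 7

7


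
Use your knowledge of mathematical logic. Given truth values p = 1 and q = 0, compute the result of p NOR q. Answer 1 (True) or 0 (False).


p = 1, q = 0
Operation: p NOR q
Evaluate: 1 NOR 0 = 0

0


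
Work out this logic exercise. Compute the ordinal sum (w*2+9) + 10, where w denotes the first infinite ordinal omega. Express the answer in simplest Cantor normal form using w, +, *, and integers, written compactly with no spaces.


Compute (w*2+9) + 10.
Ordinal + is associative but NOT commutative; for finite n>0, n + w = w but w + n stays w+n.
By associativity: (w*2+9) + 10 = w*2 + (9+10) = w*2+19.
Result = w*2+19

w*2+19


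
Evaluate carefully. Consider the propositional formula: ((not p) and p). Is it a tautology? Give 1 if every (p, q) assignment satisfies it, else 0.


Check all 4 assignments:
p=0, q=0: 0
p=0, q=1: 0
p=1, q=0: 0
p=1, q=1: 0
Satisfying count = 0/4.
Tautology iff count = 4: no.

0


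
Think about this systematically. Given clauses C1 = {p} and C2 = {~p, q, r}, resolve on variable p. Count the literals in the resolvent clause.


Remove p from C1 and ~p from C2.
C1 remainder: {}
C2 remainder: {q, r}
Union (resolvent): {q, r}
Resolvent has 2 literal(s).

2


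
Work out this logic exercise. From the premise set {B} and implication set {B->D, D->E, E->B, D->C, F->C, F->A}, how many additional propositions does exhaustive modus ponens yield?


Initial facts: {B}
Apply modus ponens to closure:
  B and B->D  =>  D
  D and D->E  =>  E
  D and D->C  =>  C
Final known: {B, C, D, E}
New propositions: {C, D, E}
Count = 3

3


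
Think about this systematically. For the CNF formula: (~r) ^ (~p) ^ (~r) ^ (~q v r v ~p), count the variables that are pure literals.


Check each variable for pure literal status:
p: pure negative
q: pure negative
r: mixed (not pure)
Pure literal count = 2

2


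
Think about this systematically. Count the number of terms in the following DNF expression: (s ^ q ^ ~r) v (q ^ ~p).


A DNF formula is a disjunction of terms (conjunctions).
Terms are separated by v.
Counting the disjuncts: 2 terms.

2


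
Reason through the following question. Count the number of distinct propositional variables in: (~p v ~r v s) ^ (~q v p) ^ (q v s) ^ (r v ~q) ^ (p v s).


Identify each variable that appears in the formula.
Variables found: p, q, r, s
Count = 4

4


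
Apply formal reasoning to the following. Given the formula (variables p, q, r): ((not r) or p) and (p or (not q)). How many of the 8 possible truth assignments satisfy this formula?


Evaluate all 8 assignments for p, q, r:
p=0, q=0, r=0: 1
p=0, q=0, r=1: 0
p=0, q=1, r=0: 0
p=0, q=1, r=1: 0
p=1, q=0, r=0: 1
p=1, q=0, r=1: 1
p=1, q=1, r=0: 1
p=1, q=1, r=1: 1
Satisfying count = 5

5


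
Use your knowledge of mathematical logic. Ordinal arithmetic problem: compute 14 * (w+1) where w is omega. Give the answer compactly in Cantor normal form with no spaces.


Compute 14 * (w+1).
Ordinal * is associative and left-distributive over +, but NOT commutative; for finite n>1, n*w = w but w*n stays w*n.
By left-distributivity: 14 * (w+1) = 14*w + 14*1 = w + 14 = w+14.
Result = w+14

w+14


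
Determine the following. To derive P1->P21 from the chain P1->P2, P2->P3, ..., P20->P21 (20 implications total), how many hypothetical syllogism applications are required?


With 20 implications in a chain connecting 21 propositions:
P1->P2, P2->P3, ..., P20->P21
Steps needed = (number of implications) - 1 = 20 - 1 = 19

19


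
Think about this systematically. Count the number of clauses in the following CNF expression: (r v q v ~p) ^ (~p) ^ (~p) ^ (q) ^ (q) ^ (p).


A CNF formula is a conjunction of clauses.
Clauses are separated by ^.
Counting the conjuncts: 6 clauses.

6


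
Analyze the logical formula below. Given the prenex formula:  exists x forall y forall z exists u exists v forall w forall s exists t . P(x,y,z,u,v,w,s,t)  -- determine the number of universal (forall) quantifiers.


Quantifier prefix: exists x forall y forall z exists u exists v forall w forall s exists t
Mark each quantifier type:
  E U U E E U U E
Universal count = 4, Existential count = 4
Asked for universal (forall) quantifiers: 4

4


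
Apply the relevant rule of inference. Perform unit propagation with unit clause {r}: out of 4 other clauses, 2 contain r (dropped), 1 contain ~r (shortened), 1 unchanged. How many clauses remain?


Satisfied (removed): 2
Shortened (remain): 1
Unchanged (remain): 1
Remaining = 1 + 1 = 2

2


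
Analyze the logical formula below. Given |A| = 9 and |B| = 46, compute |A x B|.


The Cartesian product A x B contains all ordered pairs (a, b).
|A x B| = |A| * |B| = 9 * 46 = 414

414


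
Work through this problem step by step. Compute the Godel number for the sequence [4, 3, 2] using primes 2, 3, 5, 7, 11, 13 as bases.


Encode each element as an exponent of the corresponding prime:
  2^4 = 16
  3^3 = 27
  5^2 = 25
Product = 16 * 27 * 25 = 10800

10800


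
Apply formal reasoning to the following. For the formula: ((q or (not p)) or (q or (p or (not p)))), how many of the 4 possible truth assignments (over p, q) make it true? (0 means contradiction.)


Check all 4 assignments:
p=0, q=0: 1
p=0, q=1: 1
p=1, q=0: 1
p=1, q=1: 1
Count of True = 4

4


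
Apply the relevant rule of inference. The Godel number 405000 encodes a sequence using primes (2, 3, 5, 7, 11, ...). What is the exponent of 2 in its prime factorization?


Factorize 405000 by dividing by 2 repeatedly.
Division steps: 2 divides 405000 exactly 3 time(s).
Exponent of 2 = 3

3


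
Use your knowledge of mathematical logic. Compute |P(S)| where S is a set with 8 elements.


The power set of a set with n elements has 2^n elements.
|P(S)| = 2^8 = 256

256


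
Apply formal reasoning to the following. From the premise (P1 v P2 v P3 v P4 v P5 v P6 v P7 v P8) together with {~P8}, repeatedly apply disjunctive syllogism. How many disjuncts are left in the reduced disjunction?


Original disjuncts (8): P1, P2, P3, P4, P5, P6, P7, P8
Negated (eliminate): ~P8
Remaining disjuncts: P1, P2, P3, P4, P5, P6, P7
Count = 8 - 1 = 7

7


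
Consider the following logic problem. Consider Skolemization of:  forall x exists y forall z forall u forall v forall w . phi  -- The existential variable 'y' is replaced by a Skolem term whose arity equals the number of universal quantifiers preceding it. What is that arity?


Quantifier prefix: forall x exists y forall z forall u forall v forall w
'y' is existentially quantified at position 2.
Universal variables preceding it: x
Skolem function arity = 1

1


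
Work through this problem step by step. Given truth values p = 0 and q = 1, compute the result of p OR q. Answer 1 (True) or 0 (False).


p = 0, q = 1
Operation: p OR q
Evaluate: 0 OR 1 = 1

1


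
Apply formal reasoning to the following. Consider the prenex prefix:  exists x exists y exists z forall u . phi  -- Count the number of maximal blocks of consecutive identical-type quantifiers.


Quantifier-type sequence: E E E A  (A=forall, E=exists)
Group into maximal same-type runs:
  Ex3 | Ax1
Number of blocks = 2

2


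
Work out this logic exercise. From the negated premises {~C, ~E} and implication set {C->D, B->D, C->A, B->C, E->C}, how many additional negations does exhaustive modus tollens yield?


Initial negated facts: {~C, ~E}
Apply modus tollens to closure:
  ~C and B->C  =>  ~B
Final negated: {~B, ~C, ~E}
New negations: {~B}
Count = 1

1


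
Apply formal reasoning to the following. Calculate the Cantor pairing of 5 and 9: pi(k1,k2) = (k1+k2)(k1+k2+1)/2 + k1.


k1 + k2 = 14
(k1+k2)(k1+k2+1)/2 = 14 * 15 / 2 = 105
pi = 105 + 5 = 110

110


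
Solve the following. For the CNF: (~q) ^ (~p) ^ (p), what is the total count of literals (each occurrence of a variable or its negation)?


Counting literals in each clause:
Clause 1: 1 literal(s)
Clause 2: 1 literal(s)
Clause 3: 1 literal(s)
Total = 3

3


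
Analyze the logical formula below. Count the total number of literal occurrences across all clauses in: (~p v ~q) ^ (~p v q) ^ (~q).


Counting literals in each clause:
Clause 1: 2 literal(s)
Clause 2: 2 literal(s)
Clause 3: 1 literal(s)
Total = 5

5


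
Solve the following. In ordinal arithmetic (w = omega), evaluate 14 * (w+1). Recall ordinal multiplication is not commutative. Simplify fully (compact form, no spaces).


Compute 14 * (w+1).
Ordinal * is associative and left-distributive over +, but NOT commutative; for finite n>1, n*w = w but w*n stays w*n.
By left-distributivity: 14 * (w+1) = 14*w + 14*1 = w + 14 = w+14.
Result = w+14

w+14


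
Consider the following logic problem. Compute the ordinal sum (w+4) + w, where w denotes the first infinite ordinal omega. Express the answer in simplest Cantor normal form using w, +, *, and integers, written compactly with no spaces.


Compute (w+4) + w.
Ordinal + is associative but NOT commutative; for finite n>0, n + w = w but w + n stays w+n.
(w+4) + w = w + (4+w) = w + w = w*2 (the finite tail 4 is absorbed by the right w).
Result = w*2

w*2


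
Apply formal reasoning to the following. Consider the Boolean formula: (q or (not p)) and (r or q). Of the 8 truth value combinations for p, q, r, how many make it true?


Evaluate all 8 assignments for p, q, r:
p=0, q=0, r=0: 0
p=0, q=0, r=1: 1
p=0, q=1, r=0: 1
p=0, q=1, r=1: 1
p=1, q=0, r=0: 0
p=1, q=0, r=1: 0
p=1, q=1, r=0: 1
p=1, q=1, r=1: 1
Satisfying count = 5

5


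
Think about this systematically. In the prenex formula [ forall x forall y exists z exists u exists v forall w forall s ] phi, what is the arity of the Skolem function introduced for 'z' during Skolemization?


Quantifier prefix: forall x forall y exists z exists u exists v forall w forall s
'z' is existentially quantified at position 3.
Universal variables preceding it: x, y
Skolem function arity = 2

2


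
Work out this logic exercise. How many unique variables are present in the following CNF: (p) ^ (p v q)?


Identify each variable that appears in the formula.
Variables found: p, q
Count = 2

2


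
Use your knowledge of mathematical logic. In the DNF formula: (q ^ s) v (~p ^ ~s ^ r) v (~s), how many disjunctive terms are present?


A DNF formula is a disjunction of terms (conjunctions).
Terms are separated by v.
Counting the disjuncts: 3 terms.

3


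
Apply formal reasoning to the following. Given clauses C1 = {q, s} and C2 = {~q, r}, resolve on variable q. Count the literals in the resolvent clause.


Remove q from C1 and ~q from C2.
C1 remainder: {s}
C2 remainder: {r}
Union (resolvent): {r, s}
Resolvent has 2 literal(s).

2


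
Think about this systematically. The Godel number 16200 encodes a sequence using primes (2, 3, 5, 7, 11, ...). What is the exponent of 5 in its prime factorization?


Factorize 16200 by dividing by 5 repeatedly.
Division steps: 5 divides 16200 exactly 2 time(s).
Exponent of 5 = 2

2


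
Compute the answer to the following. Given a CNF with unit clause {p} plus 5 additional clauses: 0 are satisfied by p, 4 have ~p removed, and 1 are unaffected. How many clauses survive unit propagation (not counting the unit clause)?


Satisfied (removed): 0
Shortened (remain): 4
Unchanged (remain): 1
Remaining = 4 + 1 = 5

5


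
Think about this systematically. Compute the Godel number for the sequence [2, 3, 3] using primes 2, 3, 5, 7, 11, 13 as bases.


Encode each element as an exponent of the corresponding prime:
  2^2 = 4
  3^3 = 27
  5^3 = 125
Product = 4 * 27 * 125 = 13500

13500


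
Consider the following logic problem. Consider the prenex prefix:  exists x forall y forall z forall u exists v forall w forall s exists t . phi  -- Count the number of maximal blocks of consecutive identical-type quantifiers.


Quantifier-type sequence: E A A A E A A E  (A=forall, E=exists)
Group into maximal same-type runs:
  Ex1 | Ax3 | Ex1 | Ax2 | Ex1
Number of blocks = 5

5


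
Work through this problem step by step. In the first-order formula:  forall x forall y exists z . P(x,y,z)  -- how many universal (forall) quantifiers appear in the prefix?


Quantifier prefix: forall x forall y exists z
Mark each quantifier type:
  U U E
Universal count = 2, Existential count = 1
Asked for universal (forall) quantifiers: 2

2


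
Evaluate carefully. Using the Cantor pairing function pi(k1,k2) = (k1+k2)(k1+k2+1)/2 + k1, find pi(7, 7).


k1 + k2 = 14
(k1+k2)(k1+k2+1)/2 = 14 * 15 / 2 = 105
pi = 105 + 7 = 112

112


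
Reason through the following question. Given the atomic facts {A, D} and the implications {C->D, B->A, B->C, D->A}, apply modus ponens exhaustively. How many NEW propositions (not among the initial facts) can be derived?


Initial facts: {A, D}
Apply modus ponens to closure:
  (no implication fires)
Final known: {A, D}
New propositions: {(none)}
Count = 0

0


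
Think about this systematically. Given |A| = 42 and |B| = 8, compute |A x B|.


The Cartesian product A x B contains all ordered pairs (a, b).
|A x B| = |A| * |B| = 42 * 8 = 336

336


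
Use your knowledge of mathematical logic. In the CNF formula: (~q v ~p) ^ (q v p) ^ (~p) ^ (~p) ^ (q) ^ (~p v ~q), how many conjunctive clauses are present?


A CNF formula is a conjunction of clauses.
Clauses are separated by ^.
Counting the conjuncts: 6 clauses.

6


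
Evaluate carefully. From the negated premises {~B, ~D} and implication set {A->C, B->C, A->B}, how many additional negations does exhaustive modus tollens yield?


Initial negated facts: {~B, ~D}
Apply modus tollens to closure:
  ~B and A->B  =>  ~A
Final negated: {~A, ~B, ~D}
New negations: {~A}
Count = 1

1


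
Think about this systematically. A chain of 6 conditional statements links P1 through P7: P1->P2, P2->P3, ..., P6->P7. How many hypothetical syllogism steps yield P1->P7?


With 6 implications in a chain connecting 7 propositions:
P1->P2, P2->P3, ..., P6->P7
Steps needed = (number of implications) - 1 = 6 - 1 = 5

5


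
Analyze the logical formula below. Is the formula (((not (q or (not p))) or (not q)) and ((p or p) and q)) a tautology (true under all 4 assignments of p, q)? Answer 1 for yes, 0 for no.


Check all 4 assignments:
p=0, q=0: 0
p=0, q=1: 0
p=1, q=0: 0
p=1, q=1: 0
Satisfying count = 0/4.
Tautology iff count = 4: no.

0


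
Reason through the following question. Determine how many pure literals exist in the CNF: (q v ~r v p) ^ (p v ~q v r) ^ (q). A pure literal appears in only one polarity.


Check each variable for pure literal status:
p: pure positive
q: mixed (not pure)
r: mixed (not pure)
Pure literal count = 1

1


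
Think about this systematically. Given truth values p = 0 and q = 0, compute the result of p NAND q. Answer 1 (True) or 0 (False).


p = 0, q = 0
Operation: p NAND q
Evaluate: 0 NAND 0 = 1

1


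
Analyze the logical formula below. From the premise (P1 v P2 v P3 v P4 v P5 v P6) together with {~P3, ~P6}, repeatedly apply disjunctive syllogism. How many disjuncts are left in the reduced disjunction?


Original disjuncts (6): P1, P2, P3, P4, P5, P6
Negated (eliminate): ~P3, ~P6
Remaining disjuncts: P1, P2, P4, P5
Count = 6 - 2 = 4

4


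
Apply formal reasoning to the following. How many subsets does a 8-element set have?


The power set of a set with n elements has 2^n elements.
|P(S)| = 2^8 = 256

256


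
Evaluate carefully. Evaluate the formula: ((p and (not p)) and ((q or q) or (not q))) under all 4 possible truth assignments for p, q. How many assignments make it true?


Check all 4 assignments:
p=0, q=0: 0
p=0, q=1: 0
p=1, q=0: 0
p=1, q=1: 0
Count of True = 0

0


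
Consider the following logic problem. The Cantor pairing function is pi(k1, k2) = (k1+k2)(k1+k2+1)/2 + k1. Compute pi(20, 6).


k1 + k2 = 26
(k1+k2)(k1+k2+1)/2 = 26 * 27 / 2 = 351
pi = 351 + 20 = 371

371


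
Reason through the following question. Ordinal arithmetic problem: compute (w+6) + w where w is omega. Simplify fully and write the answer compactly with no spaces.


Compute (w+6) + w.
Ordinal + is associative but NOT commutative; for finite n>0, n + w = w but w + n stays w+n.
(w+6) + w = w + (6+w) = w + w = w*2 (the finite tail 6 is absorbed by the right w).
Result = w*2

w*2


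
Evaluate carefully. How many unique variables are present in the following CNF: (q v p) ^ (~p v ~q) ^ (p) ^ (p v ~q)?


Identify each variable that appears in the formula.
Variables found: p, q
Count = 2

2


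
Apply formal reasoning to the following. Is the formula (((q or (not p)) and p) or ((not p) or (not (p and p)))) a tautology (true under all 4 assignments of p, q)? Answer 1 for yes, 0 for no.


Check all 4 assignments:
p=0, q=0: 1
p=0, q=1: 1
p=1, q=0: 0
p=1, q=1: 1
Satisfying count = 3/4.
Tautology iff count = 4: no.

0


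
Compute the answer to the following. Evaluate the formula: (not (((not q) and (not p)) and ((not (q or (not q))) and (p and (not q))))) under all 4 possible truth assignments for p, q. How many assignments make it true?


Check all 4 assignments:
p=0, q=0: 1
p=0, q=1: 1
p=1, q=0: 1
p=1, q=1: 1
Count of True = 4

4


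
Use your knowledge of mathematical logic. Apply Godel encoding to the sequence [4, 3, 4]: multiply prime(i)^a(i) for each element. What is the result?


Encode each element as an exponent of the corresponding prime:
  2^4 = 16
  3^3 = 27
  5^4 = 625
Product = 16 * 27 * 625 = 270000

270000


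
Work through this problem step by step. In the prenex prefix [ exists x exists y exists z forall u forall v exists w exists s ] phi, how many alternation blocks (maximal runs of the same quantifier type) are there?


Quantifier-type sequence: E E E A A E E  (A=forall, E=exists)
Group into maximal same-type runs:
  Ex3 | Ax2 | Ex2
Number of blocks = 3

3


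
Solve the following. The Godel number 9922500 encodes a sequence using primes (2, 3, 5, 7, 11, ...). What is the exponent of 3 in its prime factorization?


Factorize 9922500 by dividing by 3 repeatedly.
Division steps: 3 divides 9922500 exactly 4 time(s).
Exponent of 3 = 4

4


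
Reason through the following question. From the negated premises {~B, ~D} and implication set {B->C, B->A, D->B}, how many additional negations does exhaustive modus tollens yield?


Initial negated facts: {~B, ~D}
Apply modus tollens to closure:
  (no implication fires)
Final negated: {~B, ~D}
New negations: {(none)}
Count = 0

0


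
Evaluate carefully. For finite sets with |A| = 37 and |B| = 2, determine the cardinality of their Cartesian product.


The Cartesian product A x B contains all ordered pairs (a, b).
|A x B| = |A| * |B| = 37 * 2 = 74

74


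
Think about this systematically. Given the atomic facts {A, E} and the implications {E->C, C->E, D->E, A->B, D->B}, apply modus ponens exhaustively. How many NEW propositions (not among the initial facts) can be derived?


Initial facts: {A, E}
Apply modus ponens to closure:
  E and E->C  =>  C
  A and A->B  =>  B
Final known: {A, B, C, E}
New propositions: {B, C}
Count = 2

2


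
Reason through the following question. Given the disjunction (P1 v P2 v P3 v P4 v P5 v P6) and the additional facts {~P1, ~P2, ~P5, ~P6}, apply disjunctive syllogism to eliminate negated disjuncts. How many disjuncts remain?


Original disjuncts (6): P1, P2, P3, P4, P5, P6
Negated (eliminate): ~P1, ~P2, ~P5, ~P6
Remaining disjuncts: P3, P4
Count = 6 - 4 = 2

2


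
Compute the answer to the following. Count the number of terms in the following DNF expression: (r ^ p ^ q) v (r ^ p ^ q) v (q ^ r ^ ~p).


A DNF formula is a disjunction of terms (conjunctions).
Terms are separated by v.
Counting the disjuncts: 3 terms.

3


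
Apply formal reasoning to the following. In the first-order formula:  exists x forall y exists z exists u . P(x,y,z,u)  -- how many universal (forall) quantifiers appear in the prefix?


Quantifier prefix: exists x forall y exists z exists u
Mark each quantifier type:
  E U E E
Universal count = 1, Existential count = 3
Asked for universal (forall) quantifiers: 1

1


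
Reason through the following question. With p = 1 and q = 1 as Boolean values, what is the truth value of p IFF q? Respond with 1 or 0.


p = 1, q = 1
Operation: p IFF q
Evaluate: 1 IFF 1 = 1

1


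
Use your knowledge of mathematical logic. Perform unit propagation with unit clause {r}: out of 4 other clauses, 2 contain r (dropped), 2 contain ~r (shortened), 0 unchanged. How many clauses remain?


Satisfied (removed): 2
Shortened (remain): 2
Unchanged (remain): 0
Remaining = 2 + 0 = 2

2


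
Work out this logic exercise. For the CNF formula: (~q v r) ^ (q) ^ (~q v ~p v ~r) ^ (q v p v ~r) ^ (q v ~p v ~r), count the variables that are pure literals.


Check each variable for pure literal status:
p: mixed (not pure)
q: mixed (not pure)
r: mixed (not pure)
Pure literal count = 0

0


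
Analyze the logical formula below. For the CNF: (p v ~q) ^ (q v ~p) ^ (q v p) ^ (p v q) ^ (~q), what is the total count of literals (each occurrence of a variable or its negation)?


Counting literals in each clause:
Clause 1: 2 literal(s)
Clause 2: 2 literal(s)
Clause 3: 2 literal(s)
Clause 4: 2 literal(s)
Clause 5: 1 literal(s)
Total = 9

9


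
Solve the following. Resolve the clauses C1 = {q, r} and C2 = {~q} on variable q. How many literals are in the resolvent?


Remove q from C1 and ~q from C2.
C1 remainder: {r}
C2 remainder: {}
Union (resolvent): {r}
Resolvent has 1 literal(s).

1


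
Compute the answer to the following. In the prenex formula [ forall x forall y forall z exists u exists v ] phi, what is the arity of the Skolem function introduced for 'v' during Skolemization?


Quantifier prefix: forall x forall y forall z exists u exists v
'v' is existentially quantified at position 5.
Universal variables preceding it: x, y, z
Skolem function arity = 3

3


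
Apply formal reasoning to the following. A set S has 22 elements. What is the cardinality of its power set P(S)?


The power set of a set with n elements has 2^n elements.
|P(S)| = 2^22 = 4194304

4194304


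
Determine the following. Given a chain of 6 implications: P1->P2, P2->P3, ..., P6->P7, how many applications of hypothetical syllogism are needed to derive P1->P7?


With 6 implications in a chain connecting 7 propositions:
P1->P2, P2->P3, ..., P6->P7
Steps needed = (number of implications) - 1 = 6 - 1 = 5

5


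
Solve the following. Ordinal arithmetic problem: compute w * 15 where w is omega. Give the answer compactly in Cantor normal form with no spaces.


Compute w * 15.
Ordinal * is associative and left-distributive over +, but NOT commutative; for finite n>1, n*w = w but w*n stays w*n.
w * 15 means 15 copies of w concatenated: w*15.
Result = w*15

w*15


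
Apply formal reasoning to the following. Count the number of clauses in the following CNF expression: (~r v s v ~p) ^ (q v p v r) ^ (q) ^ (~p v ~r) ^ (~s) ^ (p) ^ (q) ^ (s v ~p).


A CNF formula is a conjunction of clauses.
Clauses are separated by ^.
Counting the conjuncts: 8 clauses.

8


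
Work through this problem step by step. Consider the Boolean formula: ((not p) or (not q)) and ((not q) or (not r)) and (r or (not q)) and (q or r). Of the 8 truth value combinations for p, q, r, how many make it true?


Evaluate all 8 assignments for p, q, r:
p=0, q=0, r=0: 0
p=0, q=0, r=1: 1
p=0, q=1, r=0: 0
p=0, q=1, r=1: 0
p=1, q=0, r=0: 0
p=1, q=0, r=1: 1
p=1, q=1, r=0: 0
p=1, q=1, r=1: 0
Satisfying count = 2

2


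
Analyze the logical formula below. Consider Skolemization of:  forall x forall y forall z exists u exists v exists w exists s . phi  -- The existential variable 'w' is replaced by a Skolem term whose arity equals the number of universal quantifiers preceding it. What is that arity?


Quantifier prefix: forall x forall y forall z exists u exists v exists w exists s
'w' is existentially quantified at position 6.
Universal variables preceding it: x, y, z
Skolem function arity = 3

3


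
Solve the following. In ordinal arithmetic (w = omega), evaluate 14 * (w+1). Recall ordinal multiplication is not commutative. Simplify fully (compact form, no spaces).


Compute 14 * (w+1).
Ordinal * is associative and left-distributive over +, but NOT commutative; for finite n>1, n*w = w but w*n stays w*n.
By left-distributivity: 14 * (w+1) = 14*w + 14*1 = w + 14 = w+14.
Result = w+14

w+14


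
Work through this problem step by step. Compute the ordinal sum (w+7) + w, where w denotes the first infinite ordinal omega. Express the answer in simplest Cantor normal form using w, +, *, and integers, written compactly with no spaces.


Compute (w+7) + w.
Ordinal + is associative but NOT commutative; for finite n>0, n + w = w but w + n stays w+n.
(w+7) + w = w + (7+w) = w + w = w*2 (the finite tail 7 is absorbed by the right w).
Result = w*2

w*2


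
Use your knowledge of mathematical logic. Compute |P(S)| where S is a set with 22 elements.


The power set of a set with n elements has 2^n elements.
|P(S)| = 2^22 = 4194304

4194304


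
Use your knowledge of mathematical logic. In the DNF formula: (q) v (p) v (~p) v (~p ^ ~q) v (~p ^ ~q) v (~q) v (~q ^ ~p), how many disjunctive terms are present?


A DNF formula is a disjunction of terms (conjunctions).
Terms are separated by v.
Counting the disjuncts: 7 terms.

7


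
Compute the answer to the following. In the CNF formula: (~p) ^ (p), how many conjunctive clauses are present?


A CNF formula is a conjunction of clauses.
Clauses are separated by ^.
Counting the conjuncts: 2 clauses.

2


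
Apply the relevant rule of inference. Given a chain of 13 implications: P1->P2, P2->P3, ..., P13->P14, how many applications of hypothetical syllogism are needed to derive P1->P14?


With 13 implications in a chain connecting 14 propositions:
P1->P2, P2->P3, ..., P13->P14
Steps needed = (number of implications) - 1 = 13 - 1 = 12

12


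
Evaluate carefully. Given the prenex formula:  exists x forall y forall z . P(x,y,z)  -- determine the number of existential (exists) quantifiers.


Quantifier prefix: exists x forall y forall z
Mark each quantifier type:
  E U U
Universal count = 2, Existential count = 1
Asked for existential (exists) quantifiers: 1

1


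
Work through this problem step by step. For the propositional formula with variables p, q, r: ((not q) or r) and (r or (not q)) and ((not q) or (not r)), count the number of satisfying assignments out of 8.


Evaluate all 8 assignments for p, q, r:
p=0, q=0, r=0: 1
p=0, q=0, r=1: 1
p=0, q=1, r=0: 0
p=0, q=1, r=1: 0
p=1, q=0, r=0: 1
p=1, q=0, r=1: 1
p=1, q=1, r=0: 0
p=1, q=1, r=1: 0
Satisfying count = 4

4


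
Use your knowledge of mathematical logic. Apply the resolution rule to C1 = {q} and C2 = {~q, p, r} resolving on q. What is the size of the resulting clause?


Remove q from C1 and ~q from C2.
C1 remainder: {}
C2 remainder: {p, r}
Union (resolvent): {p, r}
Resolvent has 2 literal(s).

2


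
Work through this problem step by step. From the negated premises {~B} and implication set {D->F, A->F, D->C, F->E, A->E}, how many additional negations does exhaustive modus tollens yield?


Initial negated facts: {~B}
Apply modus tollens to closure:
  (no implication fires)
Final negated: {~B}
New negations: {(none)}
Count = 0

0


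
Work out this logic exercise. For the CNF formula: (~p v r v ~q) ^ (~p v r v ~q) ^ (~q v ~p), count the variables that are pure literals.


Check each variable for pure literal status:
p: pure negative
q: pure negative
r: pure positive
Pure literal count = 3

3


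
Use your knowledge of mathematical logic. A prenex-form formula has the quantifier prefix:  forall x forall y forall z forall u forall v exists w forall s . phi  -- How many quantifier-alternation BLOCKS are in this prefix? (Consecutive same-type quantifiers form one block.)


Quantifier-type sequence: A A A A A E A  (A=forall, E=exists)
Group into maximal same-type runs:
  Ax5 | Ex1 | Ax1
Number of blocks = 3

3


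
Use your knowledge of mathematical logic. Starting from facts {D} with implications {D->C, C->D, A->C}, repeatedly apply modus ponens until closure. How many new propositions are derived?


Initial facts: {D}
Apply modus ponens to closure:
  D and D->C  =>  C
Final known: {C, D}
New propositions: {C}
Count = 1

1


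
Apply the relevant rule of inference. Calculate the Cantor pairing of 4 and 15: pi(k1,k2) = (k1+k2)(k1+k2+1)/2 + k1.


k1 + k2 = 19
(k1+k2)(k1+k2+1)/2 = 19 * 20 / 2 = 190
pi = 190 + 4 = 194

194


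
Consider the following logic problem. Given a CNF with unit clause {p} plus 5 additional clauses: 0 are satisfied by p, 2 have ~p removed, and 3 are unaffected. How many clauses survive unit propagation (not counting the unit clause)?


Satisfied (removed): 0
Shortened (remain): 2
Unchanged (remain): 3
Remaining = 2 + 3 = 5

5


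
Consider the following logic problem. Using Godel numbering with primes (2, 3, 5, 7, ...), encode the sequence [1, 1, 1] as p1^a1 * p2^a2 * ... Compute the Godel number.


Encode each element as an exponent of the corresponding prime:
  2^1 = 2
  3^1 = 3
  5^1 = 5
Product = 2 * 3 * 5 = 30

30


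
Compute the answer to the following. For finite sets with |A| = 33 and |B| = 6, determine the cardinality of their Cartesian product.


The Cartesian product A x B contains all ordered pairs (a, b).
|A x B| = |A| * |B| = 33 * 6 = 198

198


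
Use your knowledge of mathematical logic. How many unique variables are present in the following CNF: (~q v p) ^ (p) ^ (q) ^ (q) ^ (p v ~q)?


Identify each variable that appears in the formula.
Variables found: p, q
Count = 2

2


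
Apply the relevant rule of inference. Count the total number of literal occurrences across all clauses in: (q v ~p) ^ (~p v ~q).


Counting literals in each clause:
Clause 1: 2 literal(s)
Clause 2: 2 literal(s)
Total = 4

4


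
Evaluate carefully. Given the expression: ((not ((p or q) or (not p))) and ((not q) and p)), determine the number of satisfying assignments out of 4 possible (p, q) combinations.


Check all 4 assignments:
p=0, q=0: 0
p=0, q=1: 0
p=1, q=0: 0
p=1, q=1: 0
Count of True = 0

0


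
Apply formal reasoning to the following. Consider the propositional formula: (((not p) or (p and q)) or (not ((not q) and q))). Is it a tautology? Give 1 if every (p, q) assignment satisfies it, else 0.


Check all 4 assignments:
p=0, q=0: 1
p=0, q=1: 1
p=1, q=0: 1
p=1, q=1: 1
Satisfying count = 4/4.
Tautology iff count = 4: yes.

1


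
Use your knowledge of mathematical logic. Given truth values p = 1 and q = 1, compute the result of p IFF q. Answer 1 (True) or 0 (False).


p = 1, q = 1
Operation: p IFF q
Evaluate: 1 IFF 1 = 1

1


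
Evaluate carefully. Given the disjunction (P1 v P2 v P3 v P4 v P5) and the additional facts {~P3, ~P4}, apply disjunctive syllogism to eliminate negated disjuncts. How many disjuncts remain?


Original disjuncts (5): P1, P2, P3, P4, P5
Negated (eliminate): ~P3, ~P4
Remaining disjuncts: P1, P2, P5
Count = 5 - 2 = 3

3


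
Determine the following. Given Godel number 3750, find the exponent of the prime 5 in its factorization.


Factorize 3750 by dividing by 5 repeatedly.
Division steps: 5 divides 3750 exactly 4 time(s).
Exponent of 5 = 4

4


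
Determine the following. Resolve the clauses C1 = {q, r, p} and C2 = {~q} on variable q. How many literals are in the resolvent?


Remove q from C1 and ~q from C2.
C1 remainder: {r, p}
C2 remainder: {}
Union (resolvent): {p, r}
Resolvent has 2 literal(s).

2


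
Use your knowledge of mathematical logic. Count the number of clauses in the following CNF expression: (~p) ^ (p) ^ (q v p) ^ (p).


A CNF formula is a conjunction of clauses.
Clauses are separated by ^.
Counting the conjuncts: 4 clauses.

4


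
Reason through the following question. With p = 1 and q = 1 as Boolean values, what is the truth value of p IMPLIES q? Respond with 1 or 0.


p = 1, q = 1
Operation: p IMPLIES q
Evaluate: 1 IMPLIES 1 = 1

1


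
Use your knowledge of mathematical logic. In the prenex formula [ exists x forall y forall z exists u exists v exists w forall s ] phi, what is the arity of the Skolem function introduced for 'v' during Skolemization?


Quantifier prefix: exists x forall y forall z exists u exists v exists w forall s
'v' is existentially quantified at position 5.
Universal variables preceding it: y, z
Skolem function arity = 2

2


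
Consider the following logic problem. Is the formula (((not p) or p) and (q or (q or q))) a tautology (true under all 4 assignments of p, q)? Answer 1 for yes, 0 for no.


Check all 4 assignments:
p=0, q=0: 0
p=0, q=1: 1
p=1, q=0: 0
p=1, q=1: 1
Satisfying count = 2/4.
Tautology iff count = 4: no.

0


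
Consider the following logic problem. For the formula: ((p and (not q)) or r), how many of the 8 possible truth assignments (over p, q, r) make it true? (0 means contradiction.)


Check all 8 assignments:
p=0, q=0, r=0: 0
p=0, q=0, r=1: 1
p=0, q=1, r=0: 0
p=0, q=1, r=1: 1
p=1, q=0, r=0: 1
p=1, q=0, r=1: 1
p=1, q=1, r=0: 0
p=1, q=1, r=1: 1
Count of True = 5

5


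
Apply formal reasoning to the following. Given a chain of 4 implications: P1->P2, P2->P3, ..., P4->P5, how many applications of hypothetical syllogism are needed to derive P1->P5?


With 4 implications in a chain connecting 5 propositions:
P1->P2, P2->P3, ..., P4->P5
Steps needed = (number of implications) - 1 = 4 - 1 = 3

3


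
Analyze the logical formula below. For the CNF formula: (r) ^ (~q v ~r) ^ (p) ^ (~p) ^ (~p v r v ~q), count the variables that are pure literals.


Check each variable for pure literal status:
p: mixed (not pure)
q: pure negative
r: mixed (not pure)
Pure literal count = 1

1


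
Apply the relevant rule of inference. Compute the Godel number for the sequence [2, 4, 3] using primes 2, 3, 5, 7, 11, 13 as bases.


Encode each element as an exponent of the corresponding prime:
  2^2 = 4
  3^4 = 81
  5^3 = 125
Product = 4 * 81 * 125 = 40500

40500


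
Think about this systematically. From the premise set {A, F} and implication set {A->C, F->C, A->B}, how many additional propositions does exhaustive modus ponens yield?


Initial facts: {A, F}
Apply modus ponens to closure:
  A and A->C  =>  C
  A and A->B  =>  B
Final known: {A, B, C, F}
New propositions: {B, C}
Count = 2

2


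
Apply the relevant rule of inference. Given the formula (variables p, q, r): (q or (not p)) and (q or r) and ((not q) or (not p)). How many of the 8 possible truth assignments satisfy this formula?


Evaluate all 8 assignments for p, q, r:
p=0, q=0, r=0: 0
p=0, q=0, r=1: 1
p=0, q=1, r=0: 1
p=0, q=1, r=1: 1
p=1, q=0, r=0: 0
p=1, q=0, r=1: 0
p=1, q=1, r=0: 0
p=1, q=1, r=1: 0
Satisfying count = 3

3


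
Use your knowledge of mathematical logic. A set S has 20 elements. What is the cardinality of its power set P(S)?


The power set of a set with n elements has 2^n elements.
|P(S)| = 2^20 = 1048576

1048576


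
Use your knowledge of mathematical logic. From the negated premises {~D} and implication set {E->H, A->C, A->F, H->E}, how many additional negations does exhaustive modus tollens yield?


Initial negated facts: {~D}
Apply modus tollens to closure:
  (no implication fires)
Final negated: {~D}
New negations: {(none)}
Count = 0

0


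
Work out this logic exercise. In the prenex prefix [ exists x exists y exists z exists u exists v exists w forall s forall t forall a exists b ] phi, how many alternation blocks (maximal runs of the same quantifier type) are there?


Quantifier-type sequence: E E E E E E A A A E  (A=forall, E=exists)
Group into maximal same-type runs:
  Ex6 | Ax3 | Ex1
Number of blocks = 3

3


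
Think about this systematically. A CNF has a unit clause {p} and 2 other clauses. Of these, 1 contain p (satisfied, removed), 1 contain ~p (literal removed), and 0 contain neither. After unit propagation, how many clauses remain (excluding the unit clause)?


Satisfied (removed): 1
Shortened (remain): 1
Unchanged (remain): 0
Remaining = 1 + 0 = 1

1


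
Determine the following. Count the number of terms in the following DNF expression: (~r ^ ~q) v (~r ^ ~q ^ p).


A DNF formula is a disjunction of terms (conjunctions).
Terms are separated by v.
Counting the disjuncts: 2 terms.

2


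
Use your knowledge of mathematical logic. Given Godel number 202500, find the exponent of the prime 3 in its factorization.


Factorize 202500 by dividing by 3 repeatedly.
Division steps: 3 divides 202500 exactly 4 time(s).
Exponent of 3 = 4

4


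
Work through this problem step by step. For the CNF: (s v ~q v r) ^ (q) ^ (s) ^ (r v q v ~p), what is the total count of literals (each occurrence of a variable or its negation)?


Counting literals in each clause:
Clause 1: 3 literal(s)
Clause 2: 1 literal(s)
Clause 3: 1 literal(s)
Clause 4: 3 literal(s)
Total = 8

8


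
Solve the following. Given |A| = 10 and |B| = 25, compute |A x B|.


The Cartesian product A x B contains all ordered pairs (a, b).
|A x B| = |A| * |B| = 10 * 25 = 250

250


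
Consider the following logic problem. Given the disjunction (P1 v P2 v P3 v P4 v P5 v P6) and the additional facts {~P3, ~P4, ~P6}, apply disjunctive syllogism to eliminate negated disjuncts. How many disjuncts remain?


Original disjuncts (6): P1, P2, P3, P4, P5, P6
Negated (eliminate): ~P3, ~P4, ~P6
Remaining disjuncts: P1, P2, P5
Count = 6 - 3 = 3

3


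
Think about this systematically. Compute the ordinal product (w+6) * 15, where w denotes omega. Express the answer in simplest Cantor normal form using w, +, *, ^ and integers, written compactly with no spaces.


Compute (w+6) * 15.
Ordinal * is associative and left-distributive over +, but NOT commutative; for finite n>1, n*w = w but w*n stays w*n.
(w+6) * 15 = (w+6) repeated 15 times. Each intermediate +6 is absorbed by the following w; only the last survives: w*15+6.
Result = w*15+6

w*15+6


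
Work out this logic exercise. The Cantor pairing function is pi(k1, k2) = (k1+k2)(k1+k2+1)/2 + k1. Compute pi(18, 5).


k1 + k2 = 23
(k1+k2)(k1+k2+1)/2 = 23 * 24 / 2 = 276
pi = 276 + 18 = 294

294
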